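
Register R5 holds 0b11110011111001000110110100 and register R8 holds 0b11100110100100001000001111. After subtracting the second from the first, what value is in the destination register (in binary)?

Subtract column by column in base 2:
  0-1 → 1 (borrow)
  0-1-1 → 0 (borrow)
  1-1-1 → 1 (borrow)
  0-1-1 → 0 (borrow)
  1-0-1 → 0
  1-0 → 1
  0-0 → 0
  1-0 → 1
  1-0 → 1
  0-1 → 1 (borrow)
  0-0-1 → 1 (borrow)
  0-0-1 → 1 (borrow)
  1-0-1 → 0
  0-0 → 0
  0-1 → 1 (borrow)
  1-0-1 → 0
  1-0 → 1
  1-1 → 0
  1-0 → 1
  1-1 → 0
  0-1 → 1 (borrow)
  0-0-1 → 1 (borrow)
  1-0-1 → 0
  1-1 → 0
  1-1 → 0
  1-1 → 0

0b1101010100111110100101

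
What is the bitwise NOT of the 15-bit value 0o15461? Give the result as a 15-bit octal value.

0o62316

Each oct digit d becomes 7−d:
  1→6, 5→2, 4→3, 6→1, 1→6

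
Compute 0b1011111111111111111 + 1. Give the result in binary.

0b1100000000000000000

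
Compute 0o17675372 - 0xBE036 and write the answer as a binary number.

0b1100111001101011000100

0o17675372 = 0b1111110111101011111010 in binary.
0xBE036 = 0b10111110000000110110 in binary.
Subtract column by column in base 2:
  0-0 → 0
  1-1 → 0
  0-1 → 1 (borrow)
  1-0-1 → 0
  1-1 → 0
  1-1 → 0
  1-0 → 1
  1-0 → 1
  0-0 → 0
  1-0 → 1
  0-0 → 0
  1-0 → 1
  1-0 → 1
  1-1 → 0
  1-1 → 0
  0-1 → 1 (borrow)
  1-1-1 → 1 (borrow)
  1-1-1 → 1 (borrow)
  1-0-1 → 0
  1-1 → 0
  1-0 → 1
  1-0 → 1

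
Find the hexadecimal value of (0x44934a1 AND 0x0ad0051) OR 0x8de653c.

0x8df653d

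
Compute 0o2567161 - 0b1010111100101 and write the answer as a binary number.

0o2567161 = 0b10101110111001110001 in binary.
Subtract column by column in base 2:
  1-1 → 0
  0-0 → 0
  0-1 → 1 (borrow)
  0-0-1 → 1 (borrow)
  1-0-1 → 0
  1-1 → 0
  1-1 → 0
  0-1 → 1 (borrow)
  0-1-1 → 0 (borrow)
  1-0-1 → 0
  1-1 → 0
  1-0 → 1
  0-1 → 1 (borrow)
  1-0-1 → 0
  1-0 → 1
  1-0 → 1
  0-0 → 0
  1-0 → 1
  0-0 → 0
  1-0 → 1

0b10101101100010001100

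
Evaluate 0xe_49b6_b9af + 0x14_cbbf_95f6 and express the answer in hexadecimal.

Add column by column in base 16, right to left:
  f+6 = 5 carry 1
  a+f+1 = a carry 1
  9+5+1 = f
  b+9 = 4 carry 1
  6+f+1 = 6 carry 1
  b+b+1 = 7 carry 1
  9+b+1 = 5 carry 1
  4+c+1 = 1 carry 1
  e+4+1 = 3 carry 1
  0+1+1 = 2

0x2315764fa5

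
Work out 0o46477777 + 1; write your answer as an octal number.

0o46500000

The trailing 5 digits are 7 (max in base 8), so adding 1 cascades: they roll to 0 and the next digit up increments.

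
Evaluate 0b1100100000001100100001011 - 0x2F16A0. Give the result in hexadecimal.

0b1100100000001100100001011 = 0x190190B in hexadecimal.
Subtract column by column in base 16:
  B-0 → B
  0-A → 6 (borrow)
  9-6-1 → 2
  1-1 → 0
  0-F → 1 (borrow)
  9-2-1 → 6
  1-0 → 1

0x161026B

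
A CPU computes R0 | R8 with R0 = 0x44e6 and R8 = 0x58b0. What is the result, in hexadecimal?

0x5cf6

OR each hex digit independently (no carries):
  4|5=5, 4|8=c, e|b=f, 6|0=6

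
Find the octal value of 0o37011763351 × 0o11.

0o427131617061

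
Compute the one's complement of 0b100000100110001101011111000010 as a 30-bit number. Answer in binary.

Invert each bit: 100000100110001101011111000010 → 011111011001110010100000111101.

0b011111011001110010100000111101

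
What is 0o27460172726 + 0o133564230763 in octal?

0o163244423711

Add column by column in base 8, right to left:
  6+3 = 1 carry 1
  2+6+1 = 1 carry 1
  7+7+1 = 7 carry 1
  2+0+1 = 3
  7+3 = 2 carry 1
  1+2+1 = 4
  0+4 = 4
  6+6 = 4 carry 1
  4+5+1 = 2 carry 1
  7+3+1 = 3 carry 1
  2+3+1 = 6
  0+1 = 1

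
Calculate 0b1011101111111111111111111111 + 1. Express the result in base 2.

0b1011110000000000000000000000

The trailing 22 digits are 1 (max in base 2), so adding 1 cascades: they roll to 0 and the next digit up increments.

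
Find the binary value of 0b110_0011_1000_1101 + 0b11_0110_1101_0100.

0b1001101001100001

Add column by column in base 2, right to left:
  1+0 = 1
  0+0 = 0
  1+1 = 0 carry 1
  1+0+1 = 0 carry 1
  0+1+1 = 0 carry 1
  0+0+1 = 1
  0+1 = 1
  1+1 = 0 carry 1
  1+0+1 = 0 carry 1
  1+1+1 = 1 carry 1
  0+1+1 = 0 carry 1
  0+0+1 = 1
  0+1 = 1
  1+1 = 0 carry 1
  1+0+1 = 0 carry 1
  final carry 1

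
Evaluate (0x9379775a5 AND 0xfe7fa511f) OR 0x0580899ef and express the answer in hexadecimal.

0x97f9ad9ef

0x9379775a5 AND 0xfe7fa511f = 0x927925105.
Then OR with 0x0580899ef.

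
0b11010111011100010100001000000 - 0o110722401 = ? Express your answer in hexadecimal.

0x19CA833F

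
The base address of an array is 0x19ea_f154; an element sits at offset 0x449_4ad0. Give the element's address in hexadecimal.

0x1e343c24

Add column by column in base 16, right to left:
  4+0 = 4
  5+d = 2 carry 1
  1+a+1 = c
  f+4 = 3 carry 1
  a+9+1 = 4 carry 1
  e+4+1 = 3 carry 1
  9+4+1 = e
  1+0 = 1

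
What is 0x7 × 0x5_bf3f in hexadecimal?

0x283ab9

Multiply each base-16 digit by 7, carrying:
  f×7 = 105 → write 9 carry 6
  3×7+6 = 27 → write b carry 1
  f×7+1 = 106 → write a carry 6
  b×7+6 = 83 → write 3 carry 5
  5×7+5 = 40 → write 8 carry 2
  remaining carry: 2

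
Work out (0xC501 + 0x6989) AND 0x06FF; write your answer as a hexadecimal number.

0x68A

Add column by column in base 16, right to left:
  1+9 = A
  0+8 = 8
  5+9 = E
  C+6 = 2 carry 1
  final carry 1
Sum = 0x12E8A; now AND with 0x06FF:
  1&0=0, 2&0=0, E&6=6, 8&F=8, A&F=A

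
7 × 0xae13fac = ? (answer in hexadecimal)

0x4c28bdb4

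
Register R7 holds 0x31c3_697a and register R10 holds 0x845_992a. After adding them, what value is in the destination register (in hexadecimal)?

Add column by column in base 16, right to left:
  a+a = 4 carry 1
  7+2+1 = a
  9+9 = 2 carry 1
  6+9+1 = 0 carry 1
  3+5+1 = 9
  c+4 = 0 carry 1
  1+8+1 = a
  3+0 = 3

0x3a0902a4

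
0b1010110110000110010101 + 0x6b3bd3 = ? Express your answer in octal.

0b1010110110000110010101 = 0o12660625 in octal.
0x6b3bd3 = 0o32635723 in octal.
Add column by column in base 8, right to left:
  5+3 = 0 carry 1
  2+2+1 = 5
  6+7 = 5 carry 1
  0+5+1 = 6
  6+3 = 1 carry 1
  6+6+1 = 5 carry 1
  2+2+1 = 5
  1+3 = 4

0o45516550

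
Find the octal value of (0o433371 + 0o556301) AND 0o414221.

Add column by column in base 8, right to left:
  1+1 = 2
  7+0 = 7
  3+3 = 6
  3+6 = 1 carry 1
  3+5+1 = 1 carry 1
  4+5+1 = 2 carry 1
  final carry 1
Sum = 0o1211672; now AND with 0o414221:
  1&0=0, 2&4=0, 1&1=1, 1&4=0, 6&2=2, 7&2=2, 2&1=0

0o10220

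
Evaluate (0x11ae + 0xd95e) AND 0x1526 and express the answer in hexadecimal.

0x104

Add column by column in base 16, right to left:
  e+e = c carry 1
  a+5+1 = 0 carry 1
  1+9+1 = b
  1+d = e
Sum = 0xeb0c; now AND with 0x1526:
  e&1=0, b&5=1, 0&2=0, c&6=4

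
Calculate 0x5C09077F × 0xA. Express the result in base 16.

Multiply each base-16 digit by 10, carrying:
  F×10 = 150 → write 6 carry 9
  7×10+9 = 79 → write F carry 4
  7×10+4 = 74 → write A carry 4
  0×10+4 = 4 → write 4
  9×10 = 90 → write A carry 5
  0×10+5 = 5 → write 5
  C×10 = 120 → write 8 carry 7
  5×10+7 = 57 → write 9 carry 3
  remaining carry: 3

0x3985A4AF6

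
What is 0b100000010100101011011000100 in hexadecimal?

Group the bits into nibbles: 0100 0000 1010 0101 0110 1100 0100 → 40A56C4.

0x40A56C4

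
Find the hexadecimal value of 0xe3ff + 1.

0xe400

The trailing 2 digits are F (max in base 16), so adding 1 cascades: they roll to 0 and the next digit up increments.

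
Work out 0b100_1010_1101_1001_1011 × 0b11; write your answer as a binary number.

0b11100000100011010001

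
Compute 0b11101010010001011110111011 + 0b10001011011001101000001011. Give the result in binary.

Add column by column in base 2, right to left:
  1+1 = 0 carry 1
  1+1+1 = 1 carry 1
  0+0+1 = 1
  1+1 = 0 carry 1
  1+0+1 = 0 carry 1
  1+0+1 = 0 carry 1
  0+0+1 = 1
  1+0 = 1
  1+0 = 1
  1+1 = 0 carry 1
  1+0+1 = 0 carry 1
  0+1+1 = 0 carry 1
  1+1+1 = 1 carry 1
  0+0+1 = 1
  0+0 = 0
  0+1 = 1
  1+1 = 0 carry 1
  0+0+1 = 1
  0+1 = 1
  1+1 = 0 carry 1
  0+0+1 = 1
  1+1 = 0 carry 1
  0+0+1 = 1
  1+0 = 1
  1+0 = 1
  1+1 = 0 carry 1
  final carry 1

0b101110101101011000111000110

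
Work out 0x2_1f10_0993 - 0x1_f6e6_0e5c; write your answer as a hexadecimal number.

0x2829fb37

Subtract column by column in base 16:
  3-c → 7 (borrow)
  9-5-1 → 3
  9-e → b (borrow)
  0-0-1 → f (borrow)
  0-6-1 → 9 (borrow)
  1-e-1 → 2 (borrow)
  f-6-1 → 8
  1-f → 2 (borrow)
  2-1-1 → 0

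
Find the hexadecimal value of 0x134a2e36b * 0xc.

Multiply each base-16 digit by 12, carrying:
  b×12 = 132 → write 4 carry 8
  6×12+8 = 80 → write 0 carry 5
  3×12+5 = 41 → write 9 carry 2
  e×12+2 = 170 → write a carry 10
  2×12+10 = 34 → write 2 carry 2
  a×12+2 = 122 → write a carry 7
  4×12+7 = 55 → write 7 carry 3
  3×12+3 = 39 → write 7 carry 2
  1×12+2 = 14 → write e

0xe77a2a904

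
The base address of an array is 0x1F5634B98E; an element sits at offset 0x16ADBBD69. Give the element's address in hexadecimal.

0x20C11076F7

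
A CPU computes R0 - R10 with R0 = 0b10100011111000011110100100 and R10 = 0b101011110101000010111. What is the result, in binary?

Subtract column by column in base 2:
  0-1 → 1 (borrow)
  0-1-1 → 0 (borrow)
  1-1-1 → 1 (borrow)
  0-0-1 → 1 (borrow)
  0-1-1 → 0 (borrow)
  1-0-1 → 0
  0-0 → 0
  1-0 → 1
  1-0 → 1
  1-1 → 0
  1-0 → 1
  0-1 → 1 (borrow)
  0-0-1 → 1 (borrow)
  0-1-1 → 0 (borrow)
  0-1-1 → 0 (borrow)
  1-1-1 → 1 (borrow)
  1-1-1 → 1 (borrow)
  1-0-1 → 0
  1-1 → 0
  1-0 → 1
  0-1 → 1 (borrow)
  0-0-1 → 1 (borrow)
  0-0-1 → 1 (borrow)
  1-0-1 → 0
  0-0 → 0
  1-0 → 1

0b10011110011001110110001101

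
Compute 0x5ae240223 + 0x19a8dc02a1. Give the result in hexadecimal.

0x1f570004c4

Add column by column in base 16, right to left:
  3+1 = 4
  2+a = c
  2+2 = 4
  0+0 = 0
  4+c = 0 carry 1
  2+d+1 = 0 carry 1
  e+8+1 = 7 carry 1
  a+a+1 = 5 carry 1
  5+9+1 = f
  0+1 = 1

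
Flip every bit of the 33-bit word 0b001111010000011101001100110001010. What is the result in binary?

Invert each bit: 001111010000011101001100110001010 → 110000101111100010110011001110101.

0b110000101111100010110011001110101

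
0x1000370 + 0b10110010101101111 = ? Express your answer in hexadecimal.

0b10110010101101111 = 0x1656f in hexadecimal.
Add column by column in base 16, right to left:
  0+f = f
  7+6 = d
  3+5 = 8
  0+6 = 6
  0+1 = 1
  0+0 = 0
  1+0 = 1

0x10168df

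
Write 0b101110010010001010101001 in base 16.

0xB922A9

Group the bits into nibbles: 1011 1001 0010 0010 1010 1001 → B922A9.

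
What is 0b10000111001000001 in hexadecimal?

0x10E41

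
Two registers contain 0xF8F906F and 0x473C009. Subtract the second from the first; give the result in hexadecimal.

Subtract column by column in base 16:
  F-9 → 6
  6-0 → 6
  0-0 → 0
  9-C → D (borrow)
  F-3-1 → B
  8-7 → 1
  F-4 → B

0xB1BD066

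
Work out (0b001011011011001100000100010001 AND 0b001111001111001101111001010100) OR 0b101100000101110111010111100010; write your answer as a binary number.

0b001011011011001100000100010001 AND 0b001111001111001101111001010100 = 0b001011001011001100000000010000.
Then OR with 0b101100000101110111010111100010.

0b101111001111111111010111110010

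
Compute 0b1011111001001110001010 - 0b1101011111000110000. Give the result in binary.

0b1010001101010101011010

Subtract column by column in base 2:
  0-0 → 0
  1-0 → 1
  0-0 → 0
  1-0 → 1
  0-1 → 1 (borrow)
  0-1-1 → 0 (borrow)
  0-0-1 → 1 (borrow)
  1-0-1 → 0
  1-0 → 1
  1-1 → 0
  0-1 → 1 (borrow)
  0-1-1 → 0 (borrow)
  1-1-1 → 1 (borrow)
  0-1-1 → 0 (borrow)
  0-0-1 → 1 (borrow)
  1-1-1 → 1 (borrow)
  1-0-1 → 0
  1-1 → 0
  1-1 → 0
  1-0 → 1
  0-0 → 0
  1-0 → 1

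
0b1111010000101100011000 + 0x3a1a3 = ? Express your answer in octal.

0o20126273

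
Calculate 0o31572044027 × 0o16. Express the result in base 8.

0o550254770502

Multiply each base-8 digit by 14, carrying:
  7×14 = 98 → write 2 carry 12
  2×14+12 = 40 → write 0 carry 5
  0×14+5 = 5 → write 5
  4×14 = 56 → write 0 carry 7
  4×14+7 = 63 → write 7 carry 7
  0×14+7 = 7 → write 7
  2×14 = 28 → write 4 carry 3
  7×14+3 = 101 → write 5 carry 12
  5×14+12 = 82 → write 2 carry 10
  1×14+10 = 24 → write 0 carry 3
  3×14+3 = 45 → write 5 carry 5
  remaining carry: 5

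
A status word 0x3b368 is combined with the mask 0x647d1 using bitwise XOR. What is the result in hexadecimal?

XOR each hex digit independently (no carries):
  3^6=5, b^4=f, 3^7=4, 6^d=b, 8^1=9

0x5f4b9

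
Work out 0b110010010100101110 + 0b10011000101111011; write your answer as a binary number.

0b1000101011010101001

Add column by column in base 2, right to left:
  0+1 = 1
  1+1 = 0 carry 1
  1+0+1 = 0 carry 1
  1+1+1 = 1 carry 1
  0+1+1 = 0 carry 1
  1+1+1 = 1 carry 1
  0+1+1 = 0 carry 1
  0+0+1 = 1
  1+1 = 0 carry 1
  0+0+1 = 1
  1+0 = 1
  0+0 = 0
  0+1 = 1
  1+1 = 0 carry 1
  0+0+1 = 1
  0+0 = 0
  1+1 = 0 carry 1
  1+0+1 = 0 carry 1
  final carry 1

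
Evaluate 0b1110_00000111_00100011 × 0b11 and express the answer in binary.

0b1010100001010101101001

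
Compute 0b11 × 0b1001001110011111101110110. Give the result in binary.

0b11011101011011111001100010

Multiply each base-2 digit by 3, carrying:
  0×3 = 0 → write 0
  1×3 = 3 → write 1 carry 1
  1×3+1 = 4 → write 0 carry 2
  0×3+2 = 2 → write 0 carry 1
  1×3+1 = 4 → write 0 carry 2
  1×3+2 = 5 → write 1 carry 2
  1×3+2 = 5 → write 1 carry 2
  0×3+2 = 2 → write 0 carry 1
  1×3+1 = 4 → write 0 carry 2
  1×3+2 = 5 → write 1 carry 2
  1×3+2 = 5 → write 1 carry 2
  1×3+2 = 5 → write 1 carry 2
  1×3+2 = 5 → write 1 carry 2
  1×3+2 = 5 → write 1 carry 2
  0×3+2 = 2 → write 0 carry 1
  0×3+1 = 1 → write 1
  1×3 = 3 → write 1 carry 1
  1×3+1 = 4 → write 0 carry 2
  1×3+2 = 5 → write 1 carry 2
  0×3+2 = 2 → write 0 carry 1
  0×3+1 = 1 → write 1
  1×3 = 3 → write 1 carry 1
  0×3+1 = 1 → write 1
  0×3 = 0 → write 0
  1×3 = 3 → write 1 carry 1
  remaining carry: 1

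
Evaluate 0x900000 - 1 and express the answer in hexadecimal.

The trailing 5 digits are 0, so subtracting 1 borrows through: they become F and the next digit up decrements.

0x8fffff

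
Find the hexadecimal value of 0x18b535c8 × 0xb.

Multiply each base-16 digit by 11, carrying:
  8×11 = 88 → write 8 carry 5
  c×11+5 = 137 → write 9 carry 8
  5×11+8 = 63 → write f carry 3
  3×11+3 = 36 → write 4 carry 2
  5×11+2 = 57 → write 9 carry 3
  b×11+3 = 124 → write c carry 7
  8×11+7 = 95 → write f carry 5
  1×11+5 = 16 → write 0 carry 1
  remaining carry: 1

0x10fc94f98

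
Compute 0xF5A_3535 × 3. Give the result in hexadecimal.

Multiply each base-16 digit by 3, carrying:
  5×3 = 15 → write F
  3×3 = 9 → write 9
  5×3 = 15 → write F
  3×3 = 9 → write 9
  A×3 = 30 → write E carry 1
  5×3+1 = 16 → write 0 carry 1
  F×3+1 = 46 → write E carry 2
  remaining carry: 2

0x2E0E9F9F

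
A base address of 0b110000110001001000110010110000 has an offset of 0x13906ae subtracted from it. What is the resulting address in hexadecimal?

0x2f8b8602

0b110000110001001000110010110000 = 0x30c48cb0 in hexadecimal.
Subtract column by column in base 16:
  0-e → 2 (borrow)
  b-a-1 → 0
  c-6 → 6
  8-0 → 8
  4-9 → b (borrow)
  c-3-1 → 8
  0-1 → f (borrow)
  3-0-1 → 2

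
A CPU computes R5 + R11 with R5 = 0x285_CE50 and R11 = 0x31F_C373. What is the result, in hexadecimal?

0x5A591C3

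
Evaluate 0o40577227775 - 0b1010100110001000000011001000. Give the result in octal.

0o37331127465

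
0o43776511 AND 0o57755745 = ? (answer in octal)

0o43754501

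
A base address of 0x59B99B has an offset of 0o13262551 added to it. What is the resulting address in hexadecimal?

0x871F04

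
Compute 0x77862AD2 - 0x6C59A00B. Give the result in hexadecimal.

0xB2C8AC7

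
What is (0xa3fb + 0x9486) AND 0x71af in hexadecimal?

Add column by column in base 16, right to left:
  b+6 = 1 carry 1
  f+8+1 = 8 carry 1
  3+4+1 = 8
  a+9 = 3 carry 1
  final carry 1
Sum = 0x13881; now AND with 0x71af:
  1&0=0, 3&7=3, 8&1=0, 8&a=8, 1&f=1

0x3081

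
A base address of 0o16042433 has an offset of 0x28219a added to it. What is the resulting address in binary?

0o16042433 = 0b1110000100010100011011 in binary.
0x28219a = 0b1010000010000110011010 in binary.
Add column by column in base 2, right to left:
  1+0 = 1
  1+1 = 0 carry 1
  0+0+1 = 1
  1+1 = 0 carry 1
  1+1+1 = 1 carry 1
  0+0+1 = 1
  0+0 = 0
  0+1 = 1
  1+1 = 0 carry 1
  0+0+1 = 1
  1+0 = 1
  0+0 = 0
  0+0 = 0
  0+1 = 1
  1+0 = 1
  0+0 = 0
  0+0 = 0
  0+0 = 0
  0+0 = 0
  1+1 = 0 carry 1
  1+0+1 = 0 carry 1
  1+1+1 = 1 carry 1
  final carry 1

0b11000000110011010110101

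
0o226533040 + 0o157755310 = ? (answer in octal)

0o406510350

Add column by column in base 8, right to left:
  0+0 = 0
  4+1 = 5
  0+3 = 3
  3+5 = 0 carry 1
  3+5+1 = 1 carry 1
  5+7+1 = 5 carry 1
  6+7+1 = 6 carry 1
  2+5+1 = 0 carry 1
  2+1+1 = 4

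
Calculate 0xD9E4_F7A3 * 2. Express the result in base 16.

Multiply each base-16 digit by 2, carrying:
  3×2 = 6 → write 6
  A×2 = 20 → write 4 carry 1
  7×2+1 = 15 → write F
  F×2 = 30 → write E carry 1
  4×2+1 = 9 → write 9
  E×2 = 28 → write C carry 1
  9×2+1 = 19 → write 3 carry 1
  D×2+1 = 27 → write B carry 1
  remaining carry: 1

0x1B3C9EF46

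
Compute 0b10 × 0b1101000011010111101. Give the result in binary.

0b11010000110101111010

Multiply each base-2 digit by 2, carrying:
  1×2 = 2 → write 0 carry 1
  0×2+1 = 1 → write 1
  1×2 = 2 → write 0 carry 1
  1×2+1 = 3 → write 1 carry 1
  1×2+1 = 3 → write 1 carry 1
  1×2+1 = 3 → write 1 carry 1
  0×2+1 = 1 → write 1
  1×2 = 2 → write 0 carry 1
  0×2+1 = 1 → write 1
  1×2 = 2 → write 0 carry 1
  1×2+1 = 3 → write 1 carry 1
  0×2+1 = 1 → write 1
  0×2 = 0 → write 0
  0×2 = 0 → write 0
  0×2 = 0 → write 0
  1×2 = 2 → write 0 carry 1
  0×2+1 = 1 → write 1
  1×2 = 2 → write 0 carry 1
  1×2+1 = 3 → write 1 carry 1
  remaining carry: 1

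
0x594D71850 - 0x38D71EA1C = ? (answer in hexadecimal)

0x207652E34

Subtract column by column in base 16:
  0-C → 4 (borrow)
  5-1-1 → 3
  8-A → E (borrow)
  1-E-1 → 2 (borrow)
  7-1-1 → 5
  D-7 → 6
  4-D → 7 (borrow)
  9-8-1 → 0
  5-3 → 2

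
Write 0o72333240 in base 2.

Each octal digit is 3 bits: 7=111 2=010 3=011 3=011 3=011 2=010 4=100 0=000.

0b111010011011011010100000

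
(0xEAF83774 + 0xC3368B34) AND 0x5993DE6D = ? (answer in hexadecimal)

Add column by column in base 16, right to left:
  4+4 = 8
  7+3 = A
  7+B = 2 carry 1
  3+8+1 = C
  8+6 = E
  F+3 = 2 carry 1
  A+3+1 = E
  E+C = A carry 1
  final carry 1
Sum = 0x1AE2EC2A8; now AND with 0x5993DE6D:
  1&0=0, A&5=0, E&9=8, 2&9=0, E&3=2, C&D=C, 2&E=2, A&6=2, 8&D=8

0x802C228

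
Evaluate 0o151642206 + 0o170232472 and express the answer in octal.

0o342074700

Add column by column in base 8, right to left:
  6+2 = 0 carry 1
  0+7+1 = 0 carry 1
  2+4+1 = 7
  2+2 = 4
  4+3 = 7
  6+2 = 0 carry 1
  1+0+1 = 2
  5+7 = 4 carry 1
  1+1+1 = 3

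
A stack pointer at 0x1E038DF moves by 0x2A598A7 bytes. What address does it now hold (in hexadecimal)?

0x485D186

Add column by column in base 16, right to left:
  F+7 = 6 carry 1
  D+A+1 = 8 carry 1
  8+8+1 = 1 carry 1
  3+9+1 = D
  0+5 = 5
  E+A = 8 carry 1
  1+2+1 = 4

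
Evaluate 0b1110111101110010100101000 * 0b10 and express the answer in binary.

Multiply each base-2 digit by 2, carrying:
  0×2 = 0 → write 0
  0×2 = 0 → write 0
  0×2 = 0 → write 0
  1×2 = 2 → write 0 carry 1
  0×2+1 = 1 → write 1
  1×2 = 2 → write 0 carry 1
  0×2+1 = 1 → write 1
  0×2 = 0 → write 0
  1×2 = 2 → write 0 carry 1
  0×2+1 = 1 → write 1
  1×2 = 2 → write 0 carry 1
  0×2+1 = 1 → write 1
  0×2 = 0 → write 0
  1×2 = 2 → write 0 carry 1
  1×2+1 = 3 → write 1 carry 1
  1×2+1 = 3 → write 1 carry 1
  0×2+1 = 1 → write 1
  1×2 = 2 → write 0 carry 1
  1×2+1 = 3 → write 1 carry 1
  1×2+1 = 3 → write 1 carry 1
  1×2+1 = 3 → write 1 carry 1
  0×2+1 = 1 → write 1
  1×2 = 2 → write 0 carry 1
  1×2+1 = 3 → write 1 carry 1
  1×2+1 = 3 → write 1 carry 1
  remaining carry: 1

0b11101111011100101001010000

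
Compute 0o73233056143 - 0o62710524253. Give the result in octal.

0o10322331670

Subtract column by column in base 8:
  3-3 → 0
  4-5 → 7 (borrow)
  1-2-1 → 6 (borrow)
  6-4-1 → 1
  5-2 → 3
  0-5 → 3 (borrow)
  3-0-1 → 2
  3-1 → 2
  2-7 → 3 (borrow)
  3-2-1 → 0
  7-6 → 1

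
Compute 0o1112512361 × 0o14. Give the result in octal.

0o15577575514

Multiply each base-8 digit by 12, carrying:
  1×12 = 12 → write 4 carry 1
  6×12+1 = 73 → write 1 carry 9
  3×12+9 = 45 → write 5 carry 5
  2×12+5 = 29 → write 5 carry 3
  1×12+3 = 15 → write 7 carry 1
  5×12+1 = 61 → write 5 carry 7
  2×12+7 = 31 → write 7 carry 3
  1×12+3 = 15 → write 7 carry 1
  1×12+1 = 13 → write 5 carry 1
  1×12+1 = 13 → write 5 carry 1
  remaining carry: 1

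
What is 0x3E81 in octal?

0o37201

Expand each hex digit to 4 bits: 3=0011 E=1110 8=1000 1=0001.
Group the bits in threes: 011 111 010 000 001 → 37201.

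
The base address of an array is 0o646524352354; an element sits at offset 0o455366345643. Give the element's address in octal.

Add column by column in base 8, right to left:
  4+3 = 7
  5+4 = 1 carry 1
  3+6+1 = 2 carry 1
  2+5+1 = 0 carry 1
  5+4+1 = 2 carry 1
  3+3+1 = 7
  4+6 = 2 carry 1
  2+6+1 = 1 carry 1
  5+3+1 = 1 carry 1
  6+5+1 = 4 carry 1
  4+5+1 = 2 carry 1
  6+4+1 = 3 carry 1
  final carry 1

0o1324112720217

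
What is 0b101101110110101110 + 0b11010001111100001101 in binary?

0b11111111110010111011

Add column by column in base 2, right to left:
  0+1 = 1
  1+0 = 1
  1+1 = 0 carry 1
  1+1+1 = 1 carry 1
  0+0+1 = 1
  1+0 = 1
  0+0 = 0
  1+0 = 1
  1+1 = 0 carry 1
  0+1+1 = 0 carry 1
  1+1+1 = 1 carry 1
  1+1+1 = 1 carry 1
  1+1+1 = 1 carry 1
  0+0+1 = 1
  1+0 = 1
  1+0 = 1
  0+1 = 1
  1+0 = 1
  0+1 = 1
  0+1 = 1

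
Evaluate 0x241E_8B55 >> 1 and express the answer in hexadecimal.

0x120F45AA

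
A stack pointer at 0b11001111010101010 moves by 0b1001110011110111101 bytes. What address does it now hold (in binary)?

Add column by column in base 2, right to left:
  0+1 = 1
  1+0 = 1
  0+1 = 1
  1+1 = 0 carry 1
  0+1+1 = 0 carry 1
  1+1+1 = 1 carry 1
  0+0+1 = 1
  1+1 = 0 carry 1
  0+1+1 = 0 carry 1
  1+1+1 = 1 carry 1
  1+1+1 = 1 carry 1
  1+0+1 = 0 carry 1
  1+0+1 = 0 carry 1
  0+1+1 = 0 carry 1
  0+1+1 = 0 carry 1
  1+1+1 = 1 carry 1
  1+0+1 = 0 carry 1
  0+0+1 = 1
  0+1 = 1

0b1101000011001100111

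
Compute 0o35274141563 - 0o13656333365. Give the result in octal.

0o21415606176

Subtract column by column in base 8:
  3-5 → 6 (borrow)
  6-6-1 → 7 (borrow)
  5-3-1 → 1
  1-3 → 6 (borrow)
  4-3-1 → 0
  1-3 → 6 (borrow)
  4-6-1 → 5 (borrow)
  7-5-1 → 1
  2-6 → 4 (borrow)
  5-3-1 → 1
  3-1 → 2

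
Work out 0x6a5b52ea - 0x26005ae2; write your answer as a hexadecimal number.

Subtract column by column in base 16:
  a-2 → 8
  e-e → 0
  2-a → 8 (borrow)
  5-5-1 → f (borrow)
  b-0-1 → a
  5-0 → 5
  a-6 → 4
  6-2 → 4

0x445af808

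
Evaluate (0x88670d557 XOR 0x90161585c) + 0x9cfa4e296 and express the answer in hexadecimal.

First 0x88670d557 XOR 0x90161585c = 0x187118d0b.
Add column by column in base 16, right to left:
  b+6 = 1 carry 1
  0+9+1 = a
  d+2 = f
  8+e = 6 carry 1
  1+4+1 = 6
  1+a = b
  7+f = 6 carry 1
  8+c+1 = 5 carry 1
  1+9+1 = b

0xb56b66fa1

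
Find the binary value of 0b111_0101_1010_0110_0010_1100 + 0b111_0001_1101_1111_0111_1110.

Add column by column in base 2, right to left:
  0+0 = 0
  0+1 = 1
  1+1 = 0 carry 1
  1+1+1 = 1 carry 1
  0+1+1 = 0 carry 1
  1+1+1 = 1 carry 1
  0+1+1 = 0 carry 1
  0+0+1 = 1
  0+1 = 1
  1+1 = 0 carry 1
  1+1+1 = 1 carry 1
  0+1+1 = 0 carry 1
  0+1+1 = 0 carry 1
  1+0+1 = 0 carry 1
  0+1+1 = 0 carry 1
  1+1+1 = 1 carry 1
  1+1+1 = 1 carry 1
  0+0+1 = 1
  1+0 = 1
  0+0 = 0
  1+1 = 0 carry 1
  1+1+1 = 1 carry 1
  1+1+1 = 1 carry 1
  final carry 1

0b111001111000010110101010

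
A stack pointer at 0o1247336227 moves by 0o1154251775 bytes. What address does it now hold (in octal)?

0o2423610224

Add column by column in base 8, right to left:
  7+5 = 4 carry 1
  2+7+1 = 2 carry 1
  2+7+1 = 2 carry 1
  6+1+1 = 0 carry 1
  3+5+1 = 1 carry 1
  3+2+1 = 6
  7+4 = 3 carry 1
  4+5+1 = 2 carry 1
  2+1+1 = 4
  1+1 = 2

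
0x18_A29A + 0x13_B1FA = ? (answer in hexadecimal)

0x2C5494

Add column by column in base 16, right to left:
  A+A = 4 carry 1
  9+F+1 = 9 carry 1
  2+1+1 = 4
  A+B = 5 carry 1
  8+3+1 = C
  1+1 = 2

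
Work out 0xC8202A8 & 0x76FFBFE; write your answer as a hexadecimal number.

AND each hex digit independently (no carries):
  C&7=4, 8&6=0, 2&F=2, 0&F=0, 2&B=2, A&F=A, 8&E=8

0x40202A8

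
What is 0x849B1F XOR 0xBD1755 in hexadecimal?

0x398C4A

XOR each hex digit independently (no carries):
  8^B=3, 4^D=9, 9^1=8, B^7=C, 1^5=4, F^5=A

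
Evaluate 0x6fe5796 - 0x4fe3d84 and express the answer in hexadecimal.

0x2001a12

Subtract column by column in base 16:
  6-4 → 2
  9-8 → 1
  7-d → a (borrow)
  5-3-1 → 1
  e-e → 0
  f-f → 0
  6-4 → 2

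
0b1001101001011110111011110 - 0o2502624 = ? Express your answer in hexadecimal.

0b1001101001011110111011110 = 0x134BDDE in hexadecimal.
0o2502624 = 0xA8594 in hexadecimal.
Subtract column by column in base 16:
  E-4 → A
  D-9 → 4
  D-5 → 8
  B-8 → 3
  4-A → A (borrow)
  3-0-1 → 2
  1-0 → 1

0x12A384A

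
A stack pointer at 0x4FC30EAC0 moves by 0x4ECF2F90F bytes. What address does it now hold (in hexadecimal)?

0x9E923E3CF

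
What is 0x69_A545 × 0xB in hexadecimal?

0x48A19F7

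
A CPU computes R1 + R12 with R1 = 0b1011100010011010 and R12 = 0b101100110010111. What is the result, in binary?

0b10001001000110001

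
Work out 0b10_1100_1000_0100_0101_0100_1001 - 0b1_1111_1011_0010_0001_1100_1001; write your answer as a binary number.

Subtract column by column in base 2:
  1-1 → 0
  0-0 → 0
  0-0 → 0
  1-1 → 0
  0-0 → 0
  0-0 → 0
  1-1 → 0
  0-1 → 1 (borrow)
  1-1-1 → 1 (borrow)
  0-0-1 → 1 (borrow)
  1-0-1 → 0
  0-0 → 0
  0-0 → 0
  0-1 → 1 (borrow)
  1-0-1 → 0
  0-0 → 0
  0-1 → 1 (borrow)
  0-1-1 → 0 (borrow)
  0-0-1 → 1 (borrow)
  1-1-1 → 1 (borrow)
  0-1-1 → 0 (borrow)
  0-1-1 → 0 (borrow)
  1-1-1 → 1 (borrow)
  1-1-1 → 1 (borrow)
  0-1-1 → 0 (borrow)
  1-0-1 → 0

0b110011010010001110000000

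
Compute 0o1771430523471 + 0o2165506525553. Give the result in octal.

Add column by column in base 8, right to left:
  1+3 = 4
  7+5 = 4 carry 1
  4+5+1 = 2 carry 1
  3+5+1 = 1 carry 1
  2+2+1 = 5
  5+5 = 2 carry 1
  0+6+1 = 7
  3+0 = 3
  4+5 = 1 carry 1
  1+5+1 = 7
  7+6 = 5 carry 1
  7+1+1 = 1 carry 1
  1+2+1 = 4

0o4157137251244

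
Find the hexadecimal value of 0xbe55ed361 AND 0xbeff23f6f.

0xbe5521361

AND each hex digit independently (no carries):
  b&b=b, e&e=e, 5&f=5, 5&f=5, e&2=2, d&3=1, 3&f=3, 6&6=6, 1&f=1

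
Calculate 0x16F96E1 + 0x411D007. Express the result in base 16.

0x58166E8

Add column by column in base 16, right to left:
  1+7 = 8
  E+0 = E
  6+0 = 6
  9+D = 6 carry 1
  F+1+1 = 1 carry 1
  6+1+1 = 8
  1+4 = 5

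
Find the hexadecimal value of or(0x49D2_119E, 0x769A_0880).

OR each hex digit independently (no carries):
  4|7=7, 9|6=F, D|9=D, 2|A=A, 1|0=1, 1|8=9, 9|8=9, E|0=E

0x7FDA199E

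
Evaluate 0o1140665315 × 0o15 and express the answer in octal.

0o17353066151

Multiply each base-8 digit by 13, carrying:
  5×13 = 65 → write 1 carry 8
  1×13+8 = 21 → write 5 carry 2
  3×13+2 = 41 → write 1 carry 5
  5×13+5 = 70 → write 6 carry 8
  6×13+8 = 86 → write 6 carry 10
  6×13+10 = 88 → write 0 carry 11
  0×13+11 = 11 → write 3 carry 1
  4×13+1 = 53 → write 5 carry 6
  1×13+6 = 19 → write 3 carry 2
  1×13+2 = 15 → write 7 carry 1
  remaining carry: 1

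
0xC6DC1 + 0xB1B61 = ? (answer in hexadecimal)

Add column by column in base 16, right to left:
  1+1 = 2
  C+6 = 2 carry 1
  D+B+1 = 9 carry 1
  6+1+1 = 8
  C+B = 7 carry 1
  final carry 1

0x178922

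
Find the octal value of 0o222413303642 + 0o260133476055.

Add column by column in base 8, right to left:
  2+5 = 7
  4+5 = 1 carry 1
  6+0+1 = 7
  3+6 = 1 carry 1
  0+7+1 = 0 carry 1
  3+4+1 = 0 carry 1
  3+3+1 = 7
  1+3 = 4
  4+1 = 5
  2+0 = 2
  2+6 = 0 carry 1
  2+2+1 = 5

0o502547001717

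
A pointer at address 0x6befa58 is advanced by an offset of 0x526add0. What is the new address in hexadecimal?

0xbe5a828

Add column by column in base 16, right to left:
  8+0 = 8
  5+d = 2 carry 1
  a+d+1 = 8 carry 1
  f+a+1 = a carry 1
  e+6+1 = 5 carry 1
  b+2+1 = e
  6+5 = b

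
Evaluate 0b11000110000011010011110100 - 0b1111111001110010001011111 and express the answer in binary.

Subtract column by column in base 2:
  0-1 → 1 (borrow)
  0-1-1 → 0 (borrow)
  1-1-1 → 1 (borrow)
  0-1-1 → 0 (borrow)
  1-1-1 → 1 (borrow)
  1-0-1 → 0
  1-1 → 0
  1-0 → 1
  0-0 → 0
  0-0 → 0
  1-1 → 0
  0-0 → 0
  1-0 → 1
  1-1 → 0
  0-1 → 1 (borrow)
  0-1-1 → 0 (borrow)
  0-0-1 → 1 (borrow)
  0-0-1 → 1 (borrow)
  0-1-1 → 0 (borrow)
  1-1-1 → 1 (borrow)
  1-1-1 → 1 (borrow)
  0-1-1 → 0 (borrow)
  0-1-1 → 0 (borrow)
  0-1-1 → 0 (borrow)
  1-1-1 → 1 (borrow)
  1-0-1 → 0

0b1000110110101000010010101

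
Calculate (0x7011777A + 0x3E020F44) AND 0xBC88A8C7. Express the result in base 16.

0xAC008086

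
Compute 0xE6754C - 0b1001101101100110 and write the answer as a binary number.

0xE6754C = 0b111001100111010101001100 in binary.
Subtract column by column in base 2:
  0-0 → 0
  0-1 → 1 (borrow)
  1-1-1 → 1 (borrow)
  1-0-1 → 0
  0-0 → 0
  0-1 → 1 (borrow)
  1-1-1 → 1 (borrow)
  0-0-1 → 1 (borrow)
  1-1-1 → 1 (borrow)
  0-1-1 → 0 (borrow)
  1-0-1 → 0
  0-1 → 1 (borrow)
  1-1-1 → 1 (borrow)
  1-0-1 → 0
  1-0 → 1
  0-1 → 1 (borrow)
  0-0-1 → 1 (borrow)
  1-0-1 → 0
  1-0 → 1
  0-0 → 0
  0-0 → 0
  1-0 → 1
  1-0 → 1
  1-0 → 1

0b111001011101100111100110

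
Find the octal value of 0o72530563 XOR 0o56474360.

0o24144603

XOR each oct digit independently (no carries):
  7^5=2, 2^6=4, 5^4=1, 3^7=4, 0^4=4, 5^3=6, 6^6=0, 3^0=3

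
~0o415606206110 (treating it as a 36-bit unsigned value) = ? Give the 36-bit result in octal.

Each oct digit d becomes 7−d:
  4→3, 1→6, 5→2, 6→1, 0→7, 6→1, 2→5, 0→7, 6→1, 1→6, 1→6, 0→7

0o362171571667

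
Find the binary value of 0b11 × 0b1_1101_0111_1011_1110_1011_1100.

0b101100001110011110000110100

Multiply each base-2 digit by 3, carrying:
  0×3 = 0 → write 0
  0×3 = 0 → write 0
  1×3 = 3 → write 1 carry 1
  1×3+1 = 4 → write 0 carry 2
  1×3+2 = 5 → write 1 carry 2
  1×3+2 = 5 → write 1 carry 2
  0×3+2 = 2 → write 0 carry 1
  1×3+1 = 4 → write 0 carry 2
  0×3+2 = 2 → write 0 carry 1
  1×3+1 = 4 → write 0 carry 2
  1×3+2 = 5 → write 1 carry 2
  1×3+2 = 5 → write 1 carry 2
  1×3+2 = 5 → write 1 carry 2
  1×3+2 = 5 → write 1 carry 2
  0×3+2 = 2 → write 0 carry 1
  1×3+1 = 4 → write 0 carry 2
  1×3+2 = 5 → write 1 carry 2
  1×3+2 = 5 → write 1 carry 2
  1×3+2 = 5 → write 1 carry 2
  0×3+2 = 2 → write 0 carry 1
  1×3+1 = 4 → write 0 carry 2
  0×3+2 = 2 → write 0 carry 1
  1×3+1 = 4 → write 0 carry 2
  1×3+2 = 5 → write 1 carry 2
  1×3+2 = 5 → write 1 carry 2
  remaining carry: 10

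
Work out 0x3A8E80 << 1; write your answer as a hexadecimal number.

1 bits is not a whole number of base-16 digits; in binary: 1110101000111010000000 << 1 = 11101010001110100000000.

0x751D00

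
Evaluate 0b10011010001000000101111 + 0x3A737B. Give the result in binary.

0b100001111000001110101010

0x3A737B = 0b1110100111001101111011 in binary.
Add column by column in base 2, right to left:
  1+1 = 0 carry 1
  1+1+1 = 1 carry 1
  1+0+1 = 0 carry 1
  1+1+1 = 1 carry 1
  0+1+1 = 0 carry 1
  1+1+1 = 1 carry 1
  0+1+1 = 0 carry 1
  0+0+1 = 1
  0+1 = 1
  0+1 = 1
  0+0 = 0
  0+0 = 0
  1+1 = 0 carry 1
  0+1+1 = 0 carry 1
  0+1+1 = 0 carry 1
  0+0+1 = 1
  1+0 = 1
  0+1 = 1
  1+0 = 1
  1+1 = 0 carry 1
  0+1+1 = 0 carry 1
  0+1+1 = 0 carry 1
  1+0+1 = 0 carry 1
  final carry 1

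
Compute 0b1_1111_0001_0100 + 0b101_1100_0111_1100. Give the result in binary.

Add column by column in base 2, right to left:
  0+0 = 0
  0+0 = 0
  1+1 = 0 carry 1
  0+1+1 = 0 carry 1
  1+1+1 = 1 carry 1
  0+1+1 = 0 carry 1
  0+1+1 = 0 carry 1
  0+0+1 = 1
  1+0 = 1
  1+0 = 1
  1+1 = 0 carry 1
  1+1+1 = 1 carry 1
  1+1+1 = 1 carry 1
  0+0+1 = 1
  0+1 = 1

0b111101110010000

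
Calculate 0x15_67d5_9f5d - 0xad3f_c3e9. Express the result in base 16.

Subtract column by column in base 16:
  d-9 → 4
  5-e → 7 (borrow)
  f-3-1 → b
  9-c → d (borrow)
  5-f-1 → 5 (borrow)
  d-3-1 → 9
  7-d → a (borrow)
  6-a-1 → b (borrow)
  5-0-1 → 4
  1-0 → 1

0x14ba95db74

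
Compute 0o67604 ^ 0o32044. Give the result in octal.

0o55640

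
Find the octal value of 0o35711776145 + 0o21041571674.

0o56753570041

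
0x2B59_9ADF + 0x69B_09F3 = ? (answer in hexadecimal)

0x31F4A4D2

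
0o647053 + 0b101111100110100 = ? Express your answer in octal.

0b101111100110100 = 0o57464 in octal.
Add column by column in base 8, right to left:
  3+4 = 7
  5+6 = 3 carry 1
  0+4+1 = 5
  7+7 = 6 carry 1
  4+5+1 = 2 carry 1
  6+0+1 = 7

0o726537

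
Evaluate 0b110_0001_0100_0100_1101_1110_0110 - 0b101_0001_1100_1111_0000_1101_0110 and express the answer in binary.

0b111101110101110100010000

Subtract column by column in base 2:
  0-0 → 0
  1-1 → 0
  1-1 → 0
  0-0 → 0
  0-1 → 1 (borrow)
  1-0-1 → 0
  1-1 → 0
  1-1 → 0
  1-0 → 1
  0-0 → 0
  1-0 → 1
  1-0 → 1
  0-1 → 1 (borrow)
  0-1-1 → 0 (borrow)
  1-1-1 → 1 (borrow)
  0-1-1 → 0 (borrow)
  0-0-1 → 1 (borrow)
  0-0-1 → 1 (borrow)
  1-1-1 → 1 (borrow)
  0-1-1 → 0 (borrow)
  1-1-1 → 1 (borrow)
  0-0-1 → 1 (borrow)
  0-0-1 → 1 (borrow)
  0-0-1 → 1 (borrow)
  0-1-1 → 0 (borrow)
  1-0-1 → 0
  1-1 → 0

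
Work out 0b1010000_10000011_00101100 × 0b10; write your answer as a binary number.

0b101000010000011001011000

Multiply each base-2 digit by 2, carrying:
  0×2 = 0 → write 0
  0×2 = 0 → write 0
  1×2 = 2 → write 0 carry 1
  1×2+1 = 3 → write 1 carry 1
  0×2+1 = 1 → write 1
  1×2 = 2 → write 0 carry 1
  0×2+1 = 1 → write 1
  0×2 = 0 → write 0
  1×2 = 2 → write 0 carry 1
  1×2+1 = 3 → write 1 carry 1
  0×2+1 = 1 → write 1
  0×2 = 0 → write 0
  0×2 = 0 → write 0
  0×2 = 0 → write 0
  0×2 = 0 → write 0
  1×2 = 2 → write 0 carry 1
  0×2+1 = 1 → write 1
  0×2 = 0 → write 0
  0×2 = 0 → write 0
  0×2 = 0 → write 0
  1×2 = 2 → write 0 carry 1
  0×2+1 = 1 → write 1
  1×2 = 2 → write 0 carry 1
  remaining carry: 1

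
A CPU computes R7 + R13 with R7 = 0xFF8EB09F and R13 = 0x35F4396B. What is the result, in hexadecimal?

0x13582EA0A

Add column by column in base 16, right to left:
  F+B = A carry 1
  9+6+1 = 0 carry 1
  0+9+1 = A
  B+3 = E
  E+4 = 2 carry 1
  8+F+1 = 8 carry 1
  F+5+1 = 5 carry 1
  F+3+1 = 3 carry 1
  final carry 1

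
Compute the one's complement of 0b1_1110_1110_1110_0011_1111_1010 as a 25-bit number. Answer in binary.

Invert each bit: 1111011101110001111111010 → 0000100010001110000000101.

0b0000100010001110000000101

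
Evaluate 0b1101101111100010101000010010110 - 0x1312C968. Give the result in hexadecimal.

0b1101101111100010101000010010110 = 0x6DF15096 in hexadecimal.
Subtract column by column in base 16:
  6-8 → E (borrow)
  9-6-1 → 2
  0-9 → 7 (borrow)
  5-C-1 → 8 (borrow)
  1-2-1 → E (borrow)
  F-1-1 → D
  D-3 → A
  6-1 → 5

0x5ADE872E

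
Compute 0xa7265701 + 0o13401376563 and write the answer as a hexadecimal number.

0x1032c5474

0o13401376563 = 0x5c05fd73 in hexadecimal.
Add column by column in base 16, right to left:
  1+3 = 4
  0+7 = 7
  7+d = 4 carry 1
  5+f+1 = 5 carry 1
  6+5+1 = c
  2+0 = 2
  7+c = 3 carry 1
  a+5+1 = 0 carry 1
  final carry 1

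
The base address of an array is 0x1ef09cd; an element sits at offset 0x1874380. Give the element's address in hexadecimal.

0x3764d4d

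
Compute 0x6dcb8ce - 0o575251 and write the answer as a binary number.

0b110110110011011111000100101

0x6dcb8ce = 0b110110111001011100011001110 in binary.
0o575251 = 0b101111101010101001 in binary.
Subtract column by column in base 2:
  0-1 → 1 (borrow)
  1-0-1 → 0
  1-0 → 1
  1-1 → 0
  0-0 → 0
  0-1 → 1 (borrow)
  1-0-1 → 0
  1-1 → 0
  0-0 → 0
  0-1 → 1 (borrow)
  0-0-1 → 1 (borrow)
  1-1-1 → 1 (borrow)
  1-1-1 → 1 (borrow)
  1-1-1 → 1 (borrow)
  0-1-1 → 0 (borrow)
  1-1-1 → 1 (borrow)
  0-0-1 → 1 (borrow)
  0-1-1 → 0 (borrow)
  1-0-1 → 0
  1-0 → 1
  1-0 → 1
  0-0 → 0
  1-0 → 1
  1-0 → 1
  0-0 → 0
  1-0 → 1
  1-0 → 1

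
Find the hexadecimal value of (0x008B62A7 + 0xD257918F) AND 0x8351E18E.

0x8240E006

Add column by column in base 16, right to left:
  7+F = 6 carry 1
  A+8+1 = 3 carry 1
  2+1+1 = 4
  6+9 = F
  B+7 = 2 carry 1
  8+5+1 = E
  0+2 = 2
  0+D = D
Sum = 0xD2E2F436; now AND with 0x8351E18E:
  D&8=8, 2&3=2, E&5=4, 2&1=0, F&E=E, 4&1=0, 3&8=0, 6&E=6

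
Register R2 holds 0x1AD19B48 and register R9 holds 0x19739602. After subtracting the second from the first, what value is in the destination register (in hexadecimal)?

Subtract column by column in base 16:
  8-2 → 6
  4-0 → 4
  B-6 → 5
  9-9 → 0
  1-3 → E (borrow)
  D-7-1 → 5
  A-9 → 1
  1-1 → 0

0x15E0546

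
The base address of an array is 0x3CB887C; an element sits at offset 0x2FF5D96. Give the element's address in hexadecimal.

0x6CAE612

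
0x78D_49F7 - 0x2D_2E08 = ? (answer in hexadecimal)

0x7601BEF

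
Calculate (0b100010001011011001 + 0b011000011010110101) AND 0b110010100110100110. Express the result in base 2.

0b110010100110000110

Add column by column in base 2, right to left:
  1+1 = 0 carry 1
  0+0+1 = 1
  0+1 = 1
  1+0 = 1
  1+1 = 0 carry 1
  0+1+1 = 0 carry 1
  1+0+1 = 0 carry 1
  1+1+1 = 1 carry 1
  0+0+1 = 1
  1+1 = 0 carry 1
  0+1+1 = 0 carry 1
  0+0+1 = 1
  0+0 = 0
  1+0 = 1
  0+0 = 0
  0+1 = 1
  0+1 = 1
  1+0 = 1
Sum = 0b111010100110001110; now AND with 0b110010100110100110:
  111010100110001110
& 110010100110100110
= 110010100110000110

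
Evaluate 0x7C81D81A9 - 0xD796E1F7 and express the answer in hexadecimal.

0x6F0869FB2

Subtract column by column in base 16:
  9-7 → 2
  A-F → B (borrow)
  1-1-1 → F (borrow)
  8-E-1 → 9 (borrow)
  D-6-1 → 6
  1-9 → 8 (borrow)
  8-7-1 → 0
  C-D → F (borrow)
  7-0-1 → 6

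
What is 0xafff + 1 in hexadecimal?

The trailing 3 digits are F (max in base 16), so adding 1 cascades: they roll to 0 and the next digit up increments.

0xb000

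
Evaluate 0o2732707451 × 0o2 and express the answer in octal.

0o5665617122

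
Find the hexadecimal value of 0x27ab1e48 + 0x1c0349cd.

0x43ae6815

Add column by column in base 16, right to left:
  8+d = 5 carry 1
  4+c+1 = 1 carry 1
  e+9+1 = 8 carry 1
  1+4+1 = 6
  b+3 = e
  a+0 = a
  7+c = 3 carry 1
  2+1+1 = 4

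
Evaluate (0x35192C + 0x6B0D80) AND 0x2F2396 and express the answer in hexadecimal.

0x202284

Add column by column in base 16, right to left:
  C+0 = C
  2+8 = A
  9+D = 6 carry 1
  1+0+1 = 2
  5+B = 0 carry 1
  3+6+1 = A
Sum = 0xA026AC; now AND with 0x2F2396:
  A&2=2, 0&F=0, 2&2=2, 6&3=2, A&9=8, C&6=4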